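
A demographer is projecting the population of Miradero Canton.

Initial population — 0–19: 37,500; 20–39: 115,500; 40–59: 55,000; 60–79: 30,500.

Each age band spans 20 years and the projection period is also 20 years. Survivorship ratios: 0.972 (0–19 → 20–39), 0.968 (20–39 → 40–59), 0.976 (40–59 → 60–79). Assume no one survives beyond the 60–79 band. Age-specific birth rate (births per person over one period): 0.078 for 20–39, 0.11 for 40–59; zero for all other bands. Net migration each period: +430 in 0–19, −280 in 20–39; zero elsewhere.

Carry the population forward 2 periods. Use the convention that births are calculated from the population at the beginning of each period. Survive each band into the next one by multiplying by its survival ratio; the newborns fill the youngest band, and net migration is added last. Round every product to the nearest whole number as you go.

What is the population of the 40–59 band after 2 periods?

35013

Let group 1 be 0–19 through group 4 = 60–79.
Period 1.
Births: 115500 × 0.078 = 9009, 55000 × 0.11 = 6050 ⇒ total 15059
Group 2: 37500 × 0.972 = 36450
Group 3: 115500 × 0.968 = 111804
Group 4: 55000 × 0.976 = 53680
Net migration: Group 1 + 430 → 15489; Group 2 − 280 → 36170
Population now: 0–19=15489, 20–39=36170, 40–59=111804, 60–79=53680
Period 2.
Births: 36170 × 0.078 = 2821, 111804 × 0.11 = 12298 ⇒ total 15119
Group 2: 15489 × 0.972 = 15055
Group 3: 36170 × 0.968 = 35013
Group 4: 111804 × 0.976 = 109121
Net migration: Group 1 + 430 → 15549; Group 2 − 280 → 14775
Population now: 0–19=15549, 20–39=14775, 40–59=35013, 60–79=109121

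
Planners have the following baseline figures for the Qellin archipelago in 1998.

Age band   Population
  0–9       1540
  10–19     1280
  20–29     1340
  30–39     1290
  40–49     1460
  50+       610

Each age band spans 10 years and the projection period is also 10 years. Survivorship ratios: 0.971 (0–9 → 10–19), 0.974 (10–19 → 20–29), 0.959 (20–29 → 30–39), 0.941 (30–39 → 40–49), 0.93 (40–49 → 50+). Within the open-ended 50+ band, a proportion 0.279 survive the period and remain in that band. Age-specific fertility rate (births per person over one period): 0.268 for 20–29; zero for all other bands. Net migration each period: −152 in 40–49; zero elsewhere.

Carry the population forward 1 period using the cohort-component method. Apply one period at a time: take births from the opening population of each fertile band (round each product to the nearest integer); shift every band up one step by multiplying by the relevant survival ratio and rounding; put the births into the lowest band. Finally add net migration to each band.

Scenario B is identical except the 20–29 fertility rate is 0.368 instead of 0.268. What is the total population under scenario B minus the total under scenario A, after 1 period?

134

[period 1]
Births: 1340 * 0.268 = 359
10–19: 1540 * 0.971 = 1495
20–29: 1280 * 0.974 = 1247
30–39: 1340 * 0.959 = 1285
40–49: 1290 * 0.941 = 1214
50+: 1460 * 0.93 + 610 * 0.279 = 1358 + 170 = 1528
Net migration: 40–49 − 152 → 1062
Population now: 0–9=359, 10–19=1495, 20–29=1247, 30–39=1285, 40–49=1062, 50+=1528
Scenario A total after 1 period: 6976
Scenario B projection —
[period 1]
Births: 1340 * 0.368 = 493
10–19: 1540 * 0.971 = 1495
20–29: 1280 * 0.974 = 1247
30–39: 1340 * 0.959 = 1285
40–49: 1290 * 0.941 = 1214
50+: 1460 * 0.93 + 610 * 0.279 = 1358 + 170 = 1528
Net migration: 40–49 − 152 → 1062
Population now: 0–9=493, 10–19=1495, 20–29=1247, 30–39=1285, 40–49=1062, 50+=1528
Scenario B total after 1 period: 7110
Difference B − A = 7110 − 6976 = 134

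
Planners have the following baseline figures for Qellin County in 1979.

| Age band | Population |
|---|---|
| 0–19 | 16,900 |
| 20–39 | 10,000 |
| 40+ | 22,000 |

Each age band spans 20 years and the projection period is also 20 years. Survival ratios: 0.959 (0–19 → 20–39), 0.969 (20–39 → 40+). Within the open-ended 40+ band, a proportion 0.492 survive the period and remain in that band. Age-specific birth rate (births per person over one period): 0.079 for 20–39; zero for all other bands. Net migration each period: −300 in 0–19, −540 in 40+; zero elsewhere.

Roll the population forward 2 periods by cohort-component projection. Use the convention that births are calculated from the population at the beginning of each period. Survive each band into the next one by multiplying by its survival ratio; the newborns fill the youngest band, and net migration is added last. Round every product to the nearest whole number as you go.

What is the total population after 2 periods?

Call the groups 1 to 3, youngest first.
Period 1:
Births: 10000 × 0.079 = 790
Group 2: 16900 × 0.959 = 16207
Group 3: 10000 × 0.969 + 22000 × 0.492 = 9690 + 10824 = 20514
Net migration: Group 1 − 300 → 490; Group 3 − 540 → 19974
→ [490, 16207, 19974]
Period 2:
Births: 16207 × 0.079 = 1280
Group 2: 490 × 0.959 = 470
Group 3: 16207 × 0.969 + 19974 × 0.492 = 15705 + 9827 = 25532
Net migration: Group 1 − 300 → 980; Group 3 − 540 → 24992
→ [980, 470, 24992]
Total after period 2: 980 + 470 + 24992 = 26442

26442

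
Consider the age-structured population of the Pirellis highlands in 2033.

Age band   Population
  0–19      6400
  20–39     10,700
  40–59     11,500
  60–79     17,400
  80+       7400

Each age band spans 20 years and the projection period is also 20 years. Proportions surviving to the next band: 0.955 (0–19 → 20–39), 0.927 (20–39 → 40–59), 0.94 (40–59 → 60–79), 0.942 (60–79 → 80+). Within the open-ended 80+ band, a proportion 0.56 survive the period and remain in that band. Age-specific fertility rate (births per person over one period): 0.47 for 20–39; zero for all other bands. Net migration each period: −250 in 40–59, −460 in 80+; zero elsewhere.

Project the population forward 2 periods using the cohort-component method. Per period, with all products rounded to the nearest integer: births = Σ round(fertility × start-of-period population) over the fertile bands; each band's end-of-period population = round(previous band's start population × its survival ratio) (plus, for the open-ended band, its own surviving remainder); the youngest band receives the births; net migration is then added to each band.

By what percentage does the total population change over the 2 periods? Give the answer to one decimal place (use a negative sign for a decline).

(Bands numbered youngest = 1 to oldest = 5.)
[period 1]
Births: 10700 × 0.47 = 5029
Band 2: 6400 × 0.955 = 6112
Band 3: 10700 × 0.927 = 9919
Band 4: 11500 × 0.94 = 10810
Band 5: 17400 × 0.942 + 7400 × 0.56 = 16391 + 4144 = 20535
Net migration: Band 3 − 250 → 9669; Band 5 − 460 → 20075
Population now: 0–19=5029, 20–39=6112, 40–59=9669, 60–79=10810, 80+=20075
[period 2]
Births: 6112 × 0.47 = 2873
Band 2: 5029 × 0.955 = 4803
Band 3: 6112 × 0.927 = 5666
Band 4: 9669 × 0.94 = 9089
Band 5: 10810 × 0.942 + 20075 × 0.56 = 10183 + 11242 = 21425
Net migration: Band 3 − 250 → 5416; Band 5 − 460 → 20965
Population now: 0–19=2873, 20–39=4803, 40–59=5416, 60–79=9089, 80+=20965
Total: 53400 → 43146; change = -10254; percentage change = -19.2%

-19.2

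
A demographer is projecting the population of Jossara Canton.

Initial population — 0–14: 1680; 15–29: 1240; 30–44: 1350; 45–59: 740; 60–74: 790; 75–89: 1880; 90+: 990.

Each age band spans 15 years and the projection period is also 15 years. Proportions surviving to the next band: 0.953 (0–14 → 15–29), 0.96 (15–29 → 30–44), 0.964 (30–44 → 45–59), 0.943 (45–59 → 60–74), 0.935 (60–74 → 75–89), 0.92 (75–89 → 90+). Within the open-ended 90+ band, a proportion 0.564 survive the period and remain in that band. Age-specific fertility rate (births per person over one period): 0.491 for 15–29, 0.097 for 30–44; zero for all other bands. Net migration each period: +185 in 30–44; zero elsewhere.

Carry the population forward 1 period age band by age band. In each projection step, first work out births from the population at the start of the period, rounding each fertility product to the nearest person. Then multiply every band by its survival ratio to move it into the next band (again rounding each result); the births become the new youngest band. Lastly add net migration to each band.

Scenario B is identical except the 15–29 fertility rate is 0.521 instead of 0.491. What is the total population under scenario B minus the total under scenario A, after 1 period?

Numbering the bands 1..7 from youngest to oldest:
[period 1]
Births: 1240 × 0.491 = 609, 1350 × 0.097 = 131 ⇒ total 740
Band 2: 1680 × 0.953 = 1601
Band 3: 1240 × 0.96 = 1190
Band 4: 1350 × 0.964 = 1301
Band 5: 740 × 0.943 = 698
Band 6: 790 × 0.935 = 739
Band 7: 1880 × 0.92 + 990 × 0.564 = 1730 + 558 = 2288
Net migration: Band 3 + 185 → 1375
End of period: [740, 1601, 1375, 1301, 698, 739, 2288]
Scenario A total after 1 period: 8742
Scenario B projection —
[period 1]
Births: 1240 × 0.521 = 646, 1350 × 0.097 = 131 ⇒ total 777
Band 2: 1680 × 0.953 = 1601
Band 3: 1240 × 0.96 = 1190
Band 4: 1350 × 0.964 = 1301
Band 5: 740 × 0.943 = 698
Band 6: 790 × 0.935 = 739
Band 7: 1880 × 0.92 + 990 × 0.564 = 1730 + 558 = 2288
Net migration: Band 3 + 185 → 1375
End of period: [777, 1601, 1375, 1301, 698, 739, 2288]
Scenario B total after 1 period: 8779
Difference B − A = 8779 − 8742 = 37

37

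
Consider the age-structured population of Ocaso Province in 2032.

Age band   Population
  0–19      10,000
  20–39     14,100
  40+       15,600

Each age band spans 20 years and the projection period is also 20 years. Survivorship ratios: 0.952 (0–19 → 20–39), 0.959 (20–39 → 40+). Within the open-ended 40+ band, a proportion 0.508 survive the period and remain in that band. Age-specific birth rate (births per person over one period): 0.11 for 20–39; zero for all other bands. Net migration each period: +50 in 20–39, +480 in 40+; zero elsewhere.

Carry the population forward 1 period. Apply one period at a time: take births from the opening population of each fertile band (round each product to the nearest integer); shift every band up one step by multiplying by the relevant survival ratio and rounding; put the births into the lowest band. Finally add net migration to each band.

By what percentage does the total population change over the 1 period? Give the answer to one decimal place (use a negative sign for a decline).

-16.8

After projecting period 1:
Births: 14100 × 0.11 = 1551
20–39: 10000 × 0.952 = 9520
40+: 14100 × 0.959 + 15600 × 0.508 = 13522 + 7925 = 21447
Net migration: 20–39 + 50 → 9570; 40+ + 480 → 21927
Giving 1551 / 9570 / 21927.
Total: 39700 → 33048; change = -6652; percentage change = -16.8%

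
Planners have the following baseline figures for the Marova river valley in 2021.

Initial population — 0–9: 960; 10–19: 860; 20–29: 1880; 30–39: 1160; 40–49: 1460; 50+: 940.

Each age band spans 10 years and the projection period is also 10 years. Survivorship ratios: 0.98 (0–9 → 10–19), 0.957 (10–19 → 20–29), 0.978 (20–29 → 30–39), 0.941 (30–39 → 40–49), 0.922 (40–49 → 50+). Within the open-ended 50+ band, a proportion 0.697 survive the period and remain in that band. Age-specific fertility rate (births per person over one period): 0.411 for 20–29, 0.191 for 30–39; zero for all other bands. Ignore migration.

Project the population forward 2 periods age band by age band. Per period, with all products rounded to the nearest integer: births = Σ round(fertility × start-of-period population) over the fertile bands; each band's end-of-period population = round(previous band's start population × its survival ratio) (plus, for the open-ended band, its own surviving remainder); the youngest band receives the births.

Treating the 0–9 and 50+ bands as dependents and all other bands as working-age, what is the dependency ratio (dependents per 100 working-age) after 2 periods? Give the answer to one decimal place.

(Bands numbered youngest = 1 to oldest = 6.)
[period 1]
Births: 1880 × 0.411 = 773, 1160 × 0.191 = 222 — total 995
Band 2: 960 × 0.98 = 941
Band 3: 860 × 0.957 = 823
Band 4: 1880 × 0.978 = 1839
Band 5: 1160 × 0.941 = 1092
Band 6: 1460 × 0.922 + 940 × 0.697 = 1346 + 655 = 2001
→ [995, 941, 823, 1839, 1092, 2001]
[period 2]
Births: 823 × 0.411 = 338, 1839 × 0.191 = 351 — total 689
Band 2: 995 × 0.98 = 975
Band 3: 941 × 0.957 = 901
Band 4: 823 × 0.978 = 805
Band 5: 1839 × 0.941 = 1730
Band 6: 1092 × 0.922 + 2001 × 0.697 = 1007 + 1395 = 2402
→ [689, 975, 901, 805, 1730, 2402]
Dependents (band 0–9 + band 50+) = 689 + 2402 = 3091; working-age = 4411; ratio = 3091/4411 × 100 = 70.1

70.1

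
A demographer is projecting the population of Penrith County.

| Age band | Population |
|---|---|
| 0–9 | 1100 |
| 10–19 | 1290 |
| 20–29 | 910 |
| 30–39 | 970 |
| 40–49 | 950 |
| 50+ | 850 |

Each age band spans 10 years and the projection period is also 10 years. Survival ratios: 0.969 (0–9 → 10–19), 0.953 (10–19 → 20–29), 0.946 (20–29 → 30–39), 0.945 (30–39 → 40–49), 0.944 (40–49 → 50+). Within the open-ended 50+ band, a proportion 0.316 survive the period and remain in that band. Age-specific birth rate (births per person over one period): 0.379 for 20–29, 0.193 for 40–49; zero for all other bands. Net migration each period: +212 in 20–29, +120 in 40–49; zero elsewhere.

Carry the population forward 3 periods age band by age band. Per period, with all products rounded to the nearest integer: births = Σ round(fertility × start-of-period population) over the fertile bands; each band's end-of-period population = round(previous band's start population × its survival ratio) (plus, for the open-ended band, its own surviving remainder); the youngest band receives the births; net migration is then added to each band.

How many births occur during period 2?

746

Period 1.
Births: 910 × 0.379 = 345, 950 × 0.193 = 183 → total 528
10–19: 1100 × 0.969 = 1066
20–29: 1290 × 0.953 = 1229
30–39: 910 × 0.946 = 861
40–49: 970 × 0.945 = 917
50+: 950 × 0.944 + 850 × 0.316 = 897 + 269 = 1166
Net migration: 20–29 + 212 → 1441; 40–49 + 120 → 1037
End of period: [528, 1066, 1441, 861, 1037, 1166]
Period 2.
Births: 1441 × 0.379 = 546, 1037 × 0.193 = 200 → total 746
10–19: 528 × 0.969 = 512
20–29: 1066 × 0.953 = 1016
30–39: 1441 × 0.946 = 1363
40–49: 861 × 0.945 = 814
50+: 1037 × 0.944 + 1166 × 0.316 = 979 + 368 = 1347
Net migration: 20–29 + 212 → 1228; 40–49 + 120 → 934
End of period: [746, 512, 1228, 1363, 934, 1347]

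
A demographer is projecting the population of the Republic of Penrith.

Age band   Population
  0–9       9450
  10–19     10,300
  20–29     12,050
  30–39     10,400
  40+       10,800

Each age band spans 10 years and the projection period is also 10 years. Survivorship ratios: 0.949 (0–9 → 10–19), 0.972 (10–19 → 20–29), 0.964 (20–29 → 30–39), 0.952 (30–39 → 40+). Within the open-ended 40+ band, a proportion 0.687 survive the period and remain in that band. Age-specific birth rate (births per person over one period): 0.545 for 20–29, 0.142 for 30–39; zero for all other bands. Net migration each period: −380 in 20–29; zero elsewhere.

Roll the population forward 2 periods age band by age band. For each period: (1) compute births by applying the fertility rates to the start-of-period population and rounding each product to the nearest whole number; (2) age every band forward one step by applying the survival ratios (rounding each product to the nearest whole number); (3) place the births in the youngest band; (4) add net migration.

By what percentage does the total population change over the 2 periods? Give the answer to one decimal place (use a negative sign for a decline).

4.0

Numbering the groups 1..5 from youngest to oldest:
— Period 1 —
Births: 12050 × 0.545 = 6567, 10400 × 0.142 = 1477 ⇒ total 8044
Group 2: 9450 × 0.949 = 8968
Group 3: 10300 × 0.972 = 10012
Group 4: 12050 × 0.964 = 11616
Group 5: 10400 × 0.952 + 10800 × 0.687 = 9901 + 7420 = 17321
Net migration: Group 3 − 380 → 9632
Population now: 0–9=8044, 10–19=8968, 20–29=9632, 30–39=11616, 40+=17321
— Period 2 —
Births: 9632 × 0.545 = 5249, 11616 × 0.142 = 1649 ⇒ total 6898
Group 2: 8044 × 0.949 = 7634
Group 3: 8968 × 0.972 = 8717
Group 4: 9632 × 0.964 = 9285
Group 5: 11616 × 0.952 + 17321 × 0.687 = 11058 + 11900 = 22958
Net migration: Group 3 − 380 → 8337
Population now: 0–9=6898, 10–19=7634, 20–29=8337, 30–39=9285, 40+=22958
Total: 53000 → 55112; change = 2112; percentage change = 4.0%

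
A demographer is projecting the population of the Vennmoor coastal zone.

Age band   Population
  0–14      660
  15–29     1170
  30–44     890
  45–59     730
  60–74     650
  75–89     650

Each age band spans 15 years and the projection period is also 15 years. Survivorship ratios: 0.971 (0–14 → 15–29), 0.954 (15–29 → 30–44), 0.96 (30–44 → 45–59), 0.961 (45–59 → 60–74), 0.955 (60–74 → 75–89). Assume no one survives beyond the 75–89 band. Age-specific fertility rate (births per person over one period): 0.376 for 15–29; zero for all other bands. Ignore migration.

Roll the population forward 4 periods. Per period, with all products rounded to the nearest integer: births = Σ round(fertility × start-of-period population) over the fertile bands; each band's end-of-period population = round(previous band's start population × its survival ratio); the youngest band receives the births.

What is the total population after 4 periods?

Call the bands 1 to 6, youngest first.
Period 1:
Births: 1170 × 0.376 = 440
Band 2: 660 × 0.971 = 641
Band 3: 1170 × 0.954 = 1116
Band 4: 890 × 0.96 = 854
Band 5: 730 × 0.961 = 702
Band 6: 650 × 0.955 = 621
→ [440, 641, 1116, 854, 702, 621]
Period 2:
Births: 641 × 0.376 = 241
Band 2: 440 × 0.971 = 427
Band 3: 641 × 0.954 = 612
Band 4: 1116 × 0.96 = 1071
Band 5: 854 × 0.961 = 821
Band 6: 702 × 0.955 = 670
→ [241, 427, 612, 1071, 821, 670]
Period 3:
Births: 427 × 0.376 = 161
Band 2: 241 × 0.971 = 234
Band 3: 427 × 0.954 = 407
Band 4: 612 × 0.96 = 588
Band 5: 1071 × 0.961 = 1029
Band 6: 821 × 0.955 = 784
→ [161, 234, 407, 588, 1029, 784]
Period 4:
Births: 234 × 0.376 = 88
Band 2: 161 × 0.971 = 156
Band 3: 234 × 0.954 = 223
Band 4: 407 × 0.96 = 391
Band 5: 588 × 0.961 = 565
Band 6: 1029 × 0.955 = 983
→ [88, 156, 223, 391, 565, 983]
Total after period 4: 88 + 156 + 223 + 391 + 565 + 983 = 2406

2406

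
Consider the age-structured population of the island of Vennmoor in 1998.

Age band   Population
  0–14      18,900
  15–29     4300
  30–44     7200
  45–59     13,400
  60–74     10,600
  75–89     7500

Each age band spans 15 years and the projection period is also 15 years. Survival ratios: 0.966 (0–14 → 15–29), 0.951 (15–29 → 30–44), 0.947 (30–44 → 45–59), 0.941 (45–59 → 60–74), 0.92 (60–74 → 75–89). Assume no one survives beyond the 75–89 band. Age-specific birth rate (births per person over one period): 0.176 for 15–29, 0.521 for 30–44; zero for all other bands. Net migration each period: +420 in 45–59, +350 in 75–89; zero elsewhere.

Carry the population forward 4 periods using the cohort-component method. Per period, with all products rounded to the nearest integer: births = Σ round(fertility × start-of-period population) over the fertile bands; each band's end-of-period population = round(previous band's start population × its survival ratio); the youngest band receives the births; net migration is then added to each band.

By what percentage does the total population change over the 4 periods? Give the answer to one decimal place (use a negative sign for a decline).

After projecting period 1:
Births: 4300 × 0.176 = 757, 7200 × 0.521 = 3751 → 4508
15–29: 18900 × 0.966 = 18257
30–44: 4300 × 0.951 = 4089
45–59: 7200 × 0.947 = 6818
60–74: 13400 × 0.941 = 12609
75–89: 10600 × 0.92 = 9752
Net migration: 45–59 + 420 → 7238; 75–89 + 350 → 10102
Population now: 0–14=4508, 15–29=18257, 30–44=4089, 45–59=7238, 60–74=12609, 75–89=10102
After projecting period 2:
Births: 18257 × 0.176 = 3213, 4089 × 0.521 = 2130 → 5343
15–29: 4508 × 0.966 = 4355
30–44: 18257 × 0.951 = 17362
45–59: 4089 × 0.947 = 3872
60–74: 7238 × 0.941 = 6811
75–89: 12609 × 0.92 = 11600
Net migration: 45–59 + 420 → 4292; 75–89 + 350 → 11950
Population now: 0–14=5343, 15–29=4355, 30–44=17362, 45–59=4292, 60–74=6811, 75–89=11950
After projecting period 3:
Births: 4355 × 0.176 = 766, 17362 × 0.521 = 9046 → 9812
15–29: 5343 × 0.966 = 5161
30–44: 4355 × 0.951 = 4142
45–59: 17362 × 0.947 = 16442
60–74: 4292 × 0.941 = 4039
75–89: 6811 × 0.92 = 6266
Net migration: 45–59 + 420 → 16862; 75–89 + 350 → 6616
Population now: 0–14=9812, 15–29=5161, 30–44=4142, 45–59=16862, 60–74=4039, 75–89=6616
After projecting period 4:
Births: 5161 × 0.176 = 908, 4142 × 0.521 = 2158 → 3066
15–29: 9812 × 0.966 = 9478
30–44: 5161 × 0.951 = 4908
45–59: 4142 × 0.947 = 3922
60–74: 16862 × 0.941 = 15867
75–89: 4039 × 0.92 = 3716
Net migration: 45–59 + 420 → 4342; 75–89 + 350 → 4066
Population now: 0–14=3066, 15–29=9478, 30–44=4908, 45–59=4342, 60–74=15867, 75–89=4066
Total: 61900 → 41727; change = -20173; percentage change = -32.6%

-32.6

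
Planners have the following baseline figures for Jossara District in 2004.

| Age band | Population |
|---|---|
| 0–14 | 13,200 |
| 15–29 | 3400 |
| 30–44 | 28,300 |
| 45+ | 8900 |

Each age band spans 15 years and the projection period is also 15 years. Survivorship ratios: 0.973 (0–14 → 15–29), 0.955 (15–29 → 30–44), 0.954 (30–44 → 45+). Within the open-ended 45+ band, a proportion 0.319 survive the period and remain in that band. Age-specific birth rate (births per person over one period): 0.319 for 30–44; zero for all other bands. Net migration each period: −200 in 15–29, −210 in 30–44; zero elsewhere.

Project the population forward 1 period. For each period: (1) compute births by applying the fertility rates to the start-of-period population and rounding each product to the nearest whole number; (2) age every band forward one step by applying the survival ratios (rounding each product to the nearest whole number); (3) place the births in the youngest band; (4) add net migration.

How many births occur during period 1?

Let group 1 be 0–14 through group 4 = 45+.
Period 1.
Births: 28300 * 0.319 = 9028
Group 2: 13200 * 0.973 = 12844
Group 3: 3400 * 0.955 = 3247
Group 4: 28300 * 0.954 + 8900 * 0.319 = 26998 + 2839 = 29837
Net migration: Group 2 − 200 → 12644; Group 3 − 210 → 3037
End of period: [9028, 12644, 3037, 29837]

9028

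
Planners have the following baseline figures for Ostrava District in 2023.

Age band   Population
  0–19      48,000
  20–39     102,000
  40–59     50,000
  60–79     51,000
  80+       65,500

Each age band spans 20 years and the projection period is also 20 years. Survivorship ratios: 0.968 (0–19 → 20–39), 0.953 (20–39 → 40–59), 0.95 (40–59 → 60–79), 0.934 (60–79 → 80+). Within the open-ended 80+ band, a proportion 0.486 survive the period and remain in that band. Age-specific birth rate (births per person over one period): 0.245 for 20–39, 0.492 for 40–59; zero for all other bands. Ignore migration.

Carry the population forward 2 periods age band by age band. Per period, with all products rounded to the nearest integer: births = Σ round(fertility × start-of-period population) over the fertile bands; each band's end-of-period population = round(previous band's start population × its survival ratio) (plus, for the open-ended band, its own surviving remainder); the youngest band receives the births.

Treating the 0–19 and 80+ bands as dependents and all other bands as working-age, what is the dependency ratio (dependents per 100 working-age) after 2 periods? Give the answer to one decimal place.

Numbering the bands 1..5 from youngest to oldest:
[period 1]
Births: 102000 * 0.245 = 24990, 50000 * 0.492 = 24600 — total 49590
Band 2: 48000 * 0.968 = 46464
Band 3: 102000 * 0.953 = 97206
Band 4: 50000 * 0.95 = 47500
Band 5: 51000 * 0.934 + 65500 * 0.486 = 47634 + 31833 = 79467
→ [49590, 46464, 97206, 47500, 79467]
[period 2]
Births: 46464 * 0.245 = 11384, 97206 * 0.492 = 47825 — total 59209
Band 2: 49590 * 0.968 = 48003
Band 3: 46464 * 0.953 = 44280
Band 4: 97206 * 0.95 = 92346
Band 5: 47500 * 0.934 + 79467 * 0.486 = 44365 + 38621 = 82986
→ [59209, 48003, 44280, 92346, 82986]
Dependents (band 0–19 + band 80+) = 59209 + 82986 = 142195; working-age = 184629; ratio = 142195/184629 × 100 = 77.0

77.0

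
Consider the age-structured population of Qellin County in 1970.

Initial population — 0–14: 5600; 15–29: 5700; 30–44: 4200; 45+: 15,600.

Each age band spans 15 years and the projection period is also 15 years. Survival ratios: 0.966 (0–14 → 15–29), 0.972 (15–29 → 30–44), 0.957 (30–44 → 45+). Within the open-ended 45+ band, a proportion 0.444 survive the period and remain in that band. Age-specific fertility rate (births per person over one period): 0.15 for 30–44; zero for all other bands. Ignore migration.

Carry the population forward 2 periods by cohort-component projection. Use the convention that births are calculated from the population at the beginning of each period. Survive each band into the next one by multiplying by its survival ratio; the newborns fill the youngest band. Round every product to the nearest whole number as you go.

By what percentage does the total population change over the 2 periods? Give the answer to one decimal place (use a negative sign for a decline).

-45.8

After projecting period 1:
Births: 4200 × 0.15 = 630
15–29: 5600 × 0.966 = 5410
30–44: 5700 × 0.972 = 5540
45+: 4200 × 0.957 + 15600 × 0.444 = 4019 + 6926 = 10945
→ [630, 5410, 5540, 10945]
After projecting period 2:
Births: 5540 × 0.15 = 831
15–29: 630 × 0.966 = 609
30–44: 5410 × 0.972 = 5259
45+: 5540 × 0.957 + 10945 × 0.444 = 5302 + 4860 = 10162
→ [831, 609, 5259, 10162]
Total: 31100 → 16861; change = -14239; percentage change = -45.8%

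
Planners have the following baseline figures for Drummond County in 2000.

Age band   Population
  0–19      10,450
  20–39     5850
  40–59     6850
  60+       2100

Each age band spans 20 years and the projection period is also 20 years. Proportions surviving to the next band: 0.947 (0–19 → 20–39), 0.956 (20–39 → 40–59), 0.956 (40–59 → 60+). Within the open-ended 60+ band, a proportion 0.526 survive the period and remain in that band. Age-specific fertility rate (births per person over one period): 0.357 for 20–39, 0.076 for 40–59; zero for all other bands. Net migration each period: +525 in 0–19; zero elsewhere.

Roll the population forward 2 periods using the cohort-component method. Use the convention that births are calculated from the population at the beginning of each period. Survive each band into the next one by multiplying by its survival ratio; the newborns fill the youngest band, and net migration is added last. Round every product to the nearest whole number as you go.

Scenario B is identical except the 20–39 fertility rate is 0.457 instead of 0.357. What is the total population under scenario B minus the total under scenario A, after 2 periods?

1543

Call the groups 1 to 4, youngest first.
[period 1]
Births: 5850 × 0.357 = 2088, 6850 × 0.076 = 521 → total 2609
Group 2: 10450 × 0.947 = 9896
Group 3: 5850 × 0.956 = 5593
Group 4: 6850 × 0.956 + 2100 × 0.526 = 6549 + 1105 = 7654
Net migration: Group 1 + 525 → 3134
End of period: [3134, 9896, 5593, 7654]
[period 2]
Births: 9896 × 0.357 = 3533, 5593 × 0.076 = 425 → total 3958
Group 2: 3134 × 0.947 = 2968
Group 3: 9896 × 0.956 = 9461
Group 4: 5593 × 0.956 + 7654 × 0.526 = 5347 + 4026 = 9373
Net migration: Group 1 + 525 → 4483
End of period: [4483, 2968, 9461, 9373]
Scenario A total after 2 periods: 26285
Scenario B projection —
[period 1]
Births: 5850 × 0.457 = 2673, 6850 × 0.076 = 521 → total 3194
Group 2: 10450 × 0.947 = 9896
Group 3: 5850 × 0.956 = 5593
Group 4: 6850 × 0.956 + 2100 × 0.526 = 6549 + 1105 = 7654
Net migration: Group 1 + 525 → 3719
End of period: [3719, 9896, 5593, 7654]
[period 2]
Births: 9896 × 0.457 = 4522, 5593 × 0.076 = 425 → total 4947
Group 2: 3719 × 0.947 = 3522
Group 3: 9896 × 0.956 = 9461
Group 4: 5593 × 0.956 + 7654 × 0.526 = 5347 + 4026 = 9373
Net migration: Group 1 + 525 → 5472
End of period: [5472, 3522, 9461, 9373]
Scenario B total after 2 periods: 27828
Difference B − A = 27828 − 26285 = 1543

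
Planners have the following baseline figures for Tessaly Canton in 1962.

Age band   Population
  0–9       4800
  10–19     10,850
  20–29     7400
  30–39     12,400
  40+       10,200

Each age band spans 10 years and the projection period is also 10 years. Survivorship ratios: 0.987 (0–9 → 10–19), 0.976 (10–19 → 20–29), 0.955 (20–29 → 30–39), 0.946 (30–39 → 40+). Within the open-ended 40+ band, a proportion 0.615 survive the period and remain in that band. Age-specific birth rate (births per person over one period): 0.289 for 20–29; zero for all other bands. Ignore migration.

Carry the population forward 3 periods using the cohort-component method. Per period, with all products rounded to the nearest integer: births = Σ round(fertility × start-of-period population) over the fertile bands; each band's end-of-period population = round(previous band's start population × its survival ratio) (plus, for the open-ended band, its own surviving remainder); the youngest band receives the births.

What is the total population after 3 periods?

(Bands numbered youngest = 1 to oldest = 5.)
After projecting period 1:
Births: 7400 * 0.289 = 2139
Band 2: 4800 * 0.987 = 4738
Band 3: 10850 * 0.976 = 10590
Band 4: 7400 * 0.955 = 7067
Band 5: 12400 * 0.946 + 10200 * 0.615 = 11730 + 6273 = 18003
→ [2139, 4738, 10590, 7067, 18003]
After projecting period 2:
Births: 10590 * 0.289 = 3061
Band 2: 2139 * 0.987 = 2111
Band 3: 4738 * 0.976 = 4624
Band 4: 10590 * 0.955 = 10113
Band 5: 7067 * 0.946 + 18003 * 0.615 = 6685 + 11072 = 17757
→ [3061, 2111, 4624, 10113, 17757]
After projecting period 3:
Births: 4624 * 0.289 = 1336
Band 2: 3061 * 0.987 = 3021
Band 3: 2111 * 0.976 = 2060
Band 4: 4624 * 0.955 = 4416
Band 5: 10113 * 0.946 + 17757 * 0.615 = 9567 + 10921 = 20488
→ [1336, 3021, 2060, 4416, 20488]
Total after period 3: 1336 + 3021 + 2060 + 4416 + 20488 = 31321

31321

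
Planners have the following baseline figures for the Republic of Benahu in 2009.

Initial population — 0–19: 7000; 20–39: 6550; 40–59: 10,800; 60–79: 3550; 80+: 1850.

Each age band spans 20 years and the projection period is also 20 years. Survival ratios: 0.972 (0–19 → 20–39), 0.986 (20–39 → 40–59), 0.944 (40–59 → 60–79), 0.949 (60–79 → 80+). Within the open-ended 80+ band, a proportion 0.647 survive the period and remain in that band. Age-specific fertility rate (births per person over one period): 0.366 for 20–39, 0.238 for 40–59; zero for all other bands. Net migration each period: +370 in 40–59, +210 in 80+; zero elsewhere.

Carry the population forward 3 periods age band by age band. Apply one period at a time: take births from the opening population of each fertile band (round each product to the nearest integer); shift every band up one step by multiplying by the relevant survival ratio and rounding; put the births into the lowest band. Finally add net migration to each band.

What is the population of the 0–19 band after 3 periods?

3452

Numbering the groups 1..5 from youngest to oldest:
— Period 1 —
Births: 6550 * 0.366 = 2397  |  10800 * 0.238 = 2570 — total 4967
Group 2: 7000 * 0.972 = 6804
Group 3: 6550 * 0.986 = 6458
Group 4: 10800 * 0.944 = 10195
Group 5: 3550 * 0.949 + 1850 * 0.647 = 3369 + 1197 = 4566
Net migration: Group 3 + 370 → 6828; Group 5 + 210 → 4776
End of period: [4967, 6804, 6828, 10195, 4776]
— Period 2 —
Births: 6804 * 0.366 = 2490  |  6828 * 0.238 = 1625 — total 4115
Group 2: 4967 * 0.972 = 4828
Group 3: 6804 * 0.986 = 6709
Group 4: 6828 * 0.944 = 6446
Group 5: 10195 * 0.949 + 4776 * 0.647 = 9675 + 3090 = 12765
Net migration: Group 3 + 370 → 7079; Group 5 + 210 → 12975
End of period: [4115, 4828, 7079, 6446, 12975]
— Period 3 —
Births: 4828 * 0.366 = 1767  |  7079 * 0.238 = 1685 — total 3452
Group 2: 4115 * 0.972 = 4000
Group 3: 4828 * 0.986 = 4760
Group 4: 7079 * 0.944 = 6683
Group 5: 6446 * 0.949 + 12975 * 0.647 = 6117 + 8395 = 14512
Net migration: Group 3 + 370 → 5130; Group 5 + 210 → 14722
End of period: [3452, 4000, 5130, 6683, 14722]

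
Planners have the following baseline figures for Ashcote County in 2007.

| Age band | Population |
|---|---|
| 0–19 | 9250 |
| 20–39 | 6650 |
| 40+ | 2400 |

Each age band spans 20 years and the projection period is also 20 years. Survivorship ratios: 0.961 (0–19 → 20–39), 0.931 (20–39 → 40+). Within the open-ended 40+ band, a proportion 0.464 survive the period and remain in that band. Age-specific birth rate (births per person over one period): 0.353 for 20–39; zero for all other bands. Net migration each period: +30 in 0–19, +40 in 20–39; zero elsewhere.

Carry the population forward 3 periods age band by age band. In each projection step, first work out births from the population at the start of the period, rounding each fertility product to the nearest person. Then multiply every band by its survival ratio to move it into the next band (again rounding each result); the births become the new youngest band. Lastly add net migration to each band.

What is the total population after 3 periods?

11542

Numbering the bands 1..3 from youngest to oldest:
— Period 1 —
Births: 6650 × 0.353 = 2347
Band 2: 9250 × 0.961 = 8889
Band 3: 6650 × 0.931 + 2400 × 0.464 = 6191 + 1114 = 7305
Net migration: Band 1 + 30 → 2377; Band 2 + 40 → 8929
Giving 2377 / 8929 / 7305.
— Period 2 —
Births: 8929 × 0.353 = 3152
Band 2: 2377 × 0.961 = 2284
Band 3: 8929 × 0.931 + 7305 × 0.464 = 8313 + 3390 = 11703
Net migration: Band 1 + 30 → 3182; Band 2 + 40 → 2324
Giving 3182 / 2324 / 11703.
— Period 3 —
Births: 2324 × 0.353 = 820
Band 2: 3182 × 0.961 = 3058
Band 3: 2324 × 0.931 + 11703 × 0.464 = 2164 + 5430 = 7594
Net migration: Band 1 + 30 → 850; Band 2 + 40 → 3098
Giving 850 / 3098 / 7594.
Total after period 3: 850 + 3098 + 7594 = 11542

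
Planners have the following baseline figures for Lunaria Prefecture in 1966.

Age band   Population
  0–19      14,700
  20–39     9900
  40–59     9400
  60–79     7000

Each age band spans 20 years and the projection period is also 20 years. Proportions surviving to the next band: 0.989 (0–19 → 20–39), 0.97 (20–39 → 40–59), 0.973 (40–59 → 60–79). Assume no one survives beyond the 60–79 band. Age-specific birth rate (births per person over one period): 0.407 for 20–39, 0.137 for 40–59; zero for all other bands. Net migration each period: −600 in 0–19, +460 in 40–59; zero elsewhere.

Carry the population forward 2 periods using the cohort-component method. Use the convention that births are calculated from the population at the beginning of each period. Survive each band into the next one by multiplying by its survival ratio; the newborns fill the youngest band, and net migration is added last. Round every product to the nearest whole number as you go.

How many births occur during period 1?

(Bands numbered youngest = 1 to oldest = 4.)
Period 1:
Births: 9900 * 0.407 = 4029  |  9400 * 0.137 = 1288 → total 5317
Band 2: 14700 * 0.989 = 14538
Band 3: 9900 * 0.97 = 9603
Band 4: 9400 * 0.973 = 9146
Net migration: Band 1 − 600 → 4717; Band 3 + 460 → 10063
Population now: 0–19=4717, 20–39=14538, 40–59=10063, 60–79=9146

5317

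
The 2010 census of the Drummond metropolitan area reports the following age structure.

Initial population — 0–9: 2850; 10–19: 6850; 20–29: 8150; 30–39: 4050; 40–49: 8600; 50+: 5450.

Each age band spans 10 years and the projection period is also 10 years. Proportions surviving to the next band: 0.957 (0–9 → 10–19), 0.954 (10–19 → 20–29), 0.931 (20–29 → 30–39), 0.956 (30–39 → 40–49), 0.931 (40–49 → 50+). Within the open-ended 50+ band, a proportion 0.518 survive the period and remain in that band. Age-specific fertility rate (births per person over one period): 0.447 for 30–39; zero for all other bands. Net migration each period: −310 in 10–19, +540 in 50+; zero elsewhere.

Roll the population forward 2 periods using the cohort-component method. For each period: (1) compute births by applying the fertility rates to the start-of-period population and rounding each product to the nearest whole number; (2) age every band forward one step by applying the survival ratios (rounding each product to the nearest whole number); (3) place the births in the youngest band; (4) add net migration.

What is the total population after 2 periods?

30493

Numbering the bands 1..6 from youngest to oldest:
Period 1:
Births: 4050 × 0.447 = 1810
Band 2: 2850 × 0.957 = 2727
Band 3: 6850 × 0.954 = 6535
Band 4: 8150 × 0.931 = 7588
Band 5: 4050 × 0.956 = 3872
Band 6: 8600 × 0.931 + 5450 × 0.518 = 8007 + 2823 = 10830
Net migration: Band 2 − 310 → 2417; Band 6 + 540 → 11370
→ [1810, 2417, 6535, 7588, 3872, 11370]
Period 2:
Births: 7588 × 0.447 = 3392
Band 2: 1810 × 0.957 = 1732
Band 3: 2417 × 0.954 = 2306
Band 4: 6535 × 0.931 = 6084
Band 5: 7588 × 0.956 = 7254
Band 6: 3872 × 0.931 + 11370 × 0.518 = 3605 + 5890 = 9495
Net migration: Band 2 − 310 → 1422; Band 6 + 540 → 10035
→ [3392, 1422, 2306, 6084, 7254, 10035]
Total after period 2: 3392 + 1422 + 2306 + 6084 + 7254 + 10035 = 30493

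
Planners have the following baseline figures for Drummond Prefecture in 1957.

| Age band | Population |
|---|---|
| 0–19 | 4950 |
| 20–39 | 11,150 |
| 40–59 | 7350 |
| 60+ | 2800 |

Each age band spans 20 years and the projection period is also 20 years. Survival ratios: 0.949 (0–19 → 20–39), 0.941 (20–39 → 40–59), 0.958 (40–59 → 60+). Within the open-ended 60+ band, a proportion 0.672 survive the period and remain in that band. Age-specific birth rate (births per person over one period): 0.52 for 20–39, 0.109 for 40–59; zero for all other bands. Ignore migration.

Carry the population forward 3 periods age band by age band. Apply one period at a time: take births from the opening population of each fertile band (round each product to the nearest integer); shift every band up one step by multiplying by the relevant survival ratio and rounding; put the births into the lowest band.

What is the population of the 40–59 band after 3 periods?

5893

Numbering the groups 1..4 from youngest to oldest:
After projecting period 1:
Births: 11150 × 0.52 = 5798, 7350 × 0.109 = 801 → 6599
Group 2: 4950 × 0.949 = 4698
Group 3: 11150 × 0.941 = 10492
Group 4: 7350 × 0.958 + 2800 × 0.672 = 7041 + 1882 = 8923
Giving 6599 / 4698 / 10492 / 8923.
After projecting period 2:
Births: 4698 × 0.52 = 2443, 10492 × 0.109 = 1144 → 3587
Group 2: 6599 × 0.949 = 6262
Group 3: 4698 × 0.941 = 4421
Group 4: 10492 × 0.958 + 8923 × 0.672 = 10051 + 5996 = 16047
Giving 3587 / 6262 / 4421 / 16047.
After projecting period 3:
Births: 6262 × 0.52 = 3256, 4421 × 0.109 = 482 → 3738
Group 2: 3587 × 0.949 = 3404
Group 3: 6262 × 0.941 = 5893
Group 4: 4421 × 0.958 + 16047 × 0.672 = 4235 + 10784 = 15019
Giving 3738 / 3404 / 5893 / 15019.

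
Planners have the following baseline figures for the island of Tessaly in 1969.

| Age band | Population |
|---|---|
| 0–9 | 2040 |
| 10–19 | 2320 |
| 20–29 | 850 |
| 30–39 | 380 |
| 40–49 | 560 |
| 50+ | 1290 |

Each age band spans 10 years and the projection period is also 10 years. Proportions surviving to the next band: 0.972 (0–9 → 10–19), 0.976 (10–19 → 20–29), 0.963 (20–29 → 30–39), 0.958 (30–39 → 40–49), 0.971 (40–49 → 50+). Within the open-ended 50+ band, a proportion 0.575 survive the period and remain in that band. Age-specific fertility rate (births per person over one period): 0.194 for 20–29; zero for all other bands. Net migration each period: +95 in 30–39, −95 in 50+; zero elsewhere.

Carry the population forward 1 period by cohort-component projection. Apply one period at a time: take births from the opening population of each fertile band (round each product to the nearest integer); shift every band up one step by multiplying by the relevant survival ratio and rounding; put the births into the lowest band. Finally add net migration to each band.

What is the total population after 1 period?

Numbering the groups 1..6 from youngest to oldest:
Period 1:
Births: 850 * 0.194 = 165
Group 2: 2040 * 0.972 = 1983
Group 3: 2320 * 0.976 = 2264
Group 4: 850 * 0.963 = 819
Group 5: 380 * 0.958 = 364
Group 6: 560 * 0.971 + 1290 * 0.575 = 544 + 742 = 1286
Net migration: Group 4 + 95 → 914; Group 6 − 95 → 1191
→ [165, 1983, 2264, 914, 364, 1191]
Total after period 1: 165 + 1983 + 2264 + 914 + 364 + 1191 = 6881

6881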